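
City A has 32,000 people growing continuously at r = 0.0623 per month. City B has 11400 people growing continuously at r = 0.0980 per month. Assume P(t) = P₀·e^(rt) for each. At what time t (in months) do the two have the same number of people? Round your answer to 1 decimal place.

32000·e^(0.0623t) = 11400·e^(0.098t)
32000/11400 = e^((0.098 − 0.0623)t) → ln(2.80702) = 0.0357·t
t = 1.03212 / 0.0357

t ≈ 28.9 months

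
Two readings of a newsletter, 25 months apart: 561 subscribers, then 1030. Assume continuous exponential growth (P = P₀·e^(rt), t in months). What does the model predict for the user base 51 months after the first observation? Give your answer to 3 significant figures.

r = ln(1030/561) / 25 ≈ 0.024304 per month
P(51) = 561 · e^(0.024304·51) = 561 · 3.45385 ≈ 1937.61

≈ 1,940 subscribers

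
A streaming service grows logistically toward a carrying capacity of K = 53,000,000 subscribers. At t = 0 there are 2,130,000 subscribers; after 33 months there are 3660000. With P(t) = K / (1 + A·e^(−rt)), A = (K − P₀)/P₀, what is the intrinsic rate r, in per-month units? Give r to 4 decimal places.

A = (53000000 − 2130000)/2130000 = 23.88263
3660000 = 53000000/(1 + 23.88263·e^(−r·33)) → e^(−33r) = (14.48087 − 1)/23.88263 = 0.564464
r = −ln(0.564464)/33 = 0.57188/33

r ≈ 0.0173 per month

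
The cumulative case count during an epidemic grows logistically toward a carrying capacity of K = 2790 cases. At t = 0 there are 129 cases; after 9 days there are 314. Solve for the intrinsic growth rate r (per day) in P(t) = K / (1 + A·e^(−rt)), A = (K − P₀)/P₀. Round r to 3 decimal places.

A = (2790 − 129)/129 = 20.62791
314 = 2790/(1 + 20.62791·e^(−r·9)) → e^(−9r) = (8.88535 − 1)/20.62791 = 0.382266
r = −ln(0.382266)/9 = 0.96164/9

r ≈ 0.107 per day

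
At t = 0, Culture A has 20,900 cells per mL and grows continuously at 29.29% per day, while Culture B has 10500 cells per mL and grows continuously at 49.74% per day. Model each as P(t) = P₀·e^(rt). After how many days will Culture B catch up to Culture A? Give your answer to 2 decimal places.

20900·e^(0.2929t) = 10500·e^(0.4974t)
20900/10500 = e^((0.4974 − 0.2929)t) → ln(1.99048) = 0.2045·t
t = 0.68837 / 0.2045

t ≈ 3.37 days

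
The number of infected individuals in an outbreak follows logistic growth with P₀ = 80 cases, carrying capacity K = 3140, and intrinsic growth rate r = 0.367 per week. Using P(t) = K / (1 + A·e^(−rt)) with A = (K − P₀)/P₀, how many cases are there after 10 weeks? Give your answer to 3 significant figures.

≈ 1,590 cases

A = (3140 − 80)/80 = 38.25
P(10) = 3140 / (1 + 38.25·e^(−0.367·10)) = 3140 / (1 + 38.25·0.025476)
= 3140 / 1.97447 ≈ 1590.3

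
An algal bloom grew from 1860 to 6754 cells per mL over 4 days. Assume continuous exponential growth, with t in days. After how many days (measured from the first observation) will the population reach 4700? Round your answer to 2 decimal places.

t ≈ 2.88 days

r = ln(6754/1860) / 4 ≈ 0.32239 per day
t = ln(4700/1860) / r = 0.92699 / 0.32239 ≈ 2.875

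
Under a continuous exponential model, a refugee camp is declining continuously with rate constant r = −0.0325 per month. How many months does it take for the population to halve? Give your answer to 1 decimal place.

half-life ≈ 21.3 months

half-life = ln(2) / |r| = 0.69315 / 0.0325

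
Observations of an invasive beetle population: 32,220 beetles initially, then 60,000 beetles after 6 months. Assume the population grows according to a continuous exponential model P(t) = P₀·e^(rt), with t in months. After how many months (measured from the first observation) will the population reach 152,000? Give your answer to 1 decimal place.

r = ln(60000/32220) / 6 ≈ 0.103626 per month
t = ln(152000/32220) / r = 1.55129 / 0.103626 ≈ 14.97

t ≈ 15.0 months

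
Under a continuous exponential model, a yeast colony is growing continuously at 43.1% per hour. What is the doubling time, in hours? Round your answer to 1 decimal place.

doubling time ≈ 1.6 hours

doubling time = ln(2) / |r| = 0.69315 / 0.431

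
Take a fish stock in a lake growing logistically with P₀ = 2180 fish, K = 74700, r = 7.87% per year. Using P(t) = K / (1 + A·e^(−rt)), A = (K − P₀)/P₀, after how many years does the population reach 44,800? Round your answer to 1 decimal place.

A = (74700 − 2180)/2180 = 33.26606
44800 = 74700/(1 + 33.26606·e^(−0.0787t)) → 1 + 33.26606·e^(−0.0787t) = 1.66741
e^(−0.0787t) = 0.020063 → t = ln(49.84345)/0.0787 = 3.90889/0.0787

t ≈ 49.7 years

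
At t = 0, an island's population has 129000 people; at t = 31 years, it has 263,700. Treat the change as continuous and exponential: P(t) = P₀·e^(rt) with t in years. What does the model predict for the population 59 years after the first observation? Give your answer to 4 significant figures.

≈ 503,000 people

r = ln(263700/129000) / 31 ≈ 0.023065 per year
P(59) = 129000 · e^(0.023065·59) = 129000 · 3.89933 ≈ 503014.13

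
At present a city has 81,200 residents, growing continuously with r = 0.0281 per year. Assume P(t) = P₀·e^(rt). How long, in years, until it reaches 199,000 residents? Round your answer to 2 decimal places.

t ≈ 31.90 years

199000 = 81200 · e^(0.0281·t)
t = ln(199000/81200) / 0.0281 = ln(2.45074) / 0.0281 = 0.89639 / 0.0281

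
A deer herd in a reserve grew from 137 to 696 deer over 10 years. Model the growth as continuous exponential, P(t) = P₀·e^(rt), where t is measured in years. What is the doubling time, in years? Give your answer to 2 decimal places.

doubling time ≈ 4.26 years

r = ln(696/137) / 10 = ln(5.08029) / 10 ≈ 0.162537 per year
doubling time = ln 2 / |r| = 0.69315 / 0.162537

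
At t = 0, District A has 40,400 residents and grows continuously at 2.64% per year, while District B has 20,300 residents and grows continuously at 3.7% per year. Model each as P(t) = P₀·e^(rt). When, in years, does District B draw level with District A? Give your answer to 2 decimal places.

t ≈ 64.93 years

40400·e^(0.0264t) = 20300·e^(0.037t)
40400/20300 = e^((0.037 − 0.0264)t) → ln(1.99015) = 0.0106·t
t = 0.68821 / 0.0106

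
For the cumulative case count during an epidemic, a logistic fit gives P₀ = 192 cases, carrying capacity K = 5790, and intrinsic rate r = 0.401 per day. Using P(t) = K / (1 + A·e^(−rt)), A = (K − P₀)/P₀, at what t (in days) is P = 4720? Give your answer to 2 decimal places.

A = (5790 − 192)/192 = 29.15625
4720 = 5790/(1 + 29.15625·e^(−0.401t)) → 1 + 29.15625·e^(−0.401t) = 1.22669
e^(−0.401t) = 0.007775 → t = ln(128.61449)/0.401 = 4.85682/0.401

t ≈ 12.11 days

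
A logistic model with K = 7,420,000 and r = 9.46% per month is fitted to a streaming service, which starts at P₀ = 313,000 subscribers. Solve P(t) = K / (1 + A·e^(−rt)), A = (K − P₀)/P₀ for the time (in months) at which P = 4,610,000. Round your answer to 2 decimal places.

A = (7420000 − 313000)/313000 = 22.70607
4610000 = 7420000/(1 + 22.70607·e^(−0.0946t)) → 1 + 22.70607·e^(−0.0946t) = 1.60954
e^(−0.0946t) = 0.026845 → t = ln(37.25088)/0.0946 = 3.61768/0.0946

t ≈ 38.24 months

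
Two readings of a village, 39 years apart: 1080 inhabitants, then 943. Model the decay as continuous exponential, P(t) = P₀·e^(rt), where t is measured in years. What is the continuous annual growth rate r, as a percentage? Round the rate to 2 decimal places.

r ≈ -0.35% per year

943 = 1080 · e^(r·39)
e^(39r) = 943/1080 = 0.87315
r = ln(0.87315) / 39 = -0.13565 / 39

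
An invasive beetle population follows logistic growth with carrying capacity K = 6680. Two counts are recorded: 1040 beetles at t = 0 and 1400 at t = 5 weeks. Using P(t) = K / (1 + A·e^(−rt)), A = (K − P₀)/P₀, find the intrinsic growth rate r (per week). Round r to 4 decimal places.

A = (6680 − 1040)/1040 = 5.42308
1400 = 6680/(1 + 5.42308·e^(−r·5)) → e^(−5r) = (4.77143 − 1)/5.42308 = 0.695441
r = −ln(0.695441)/5 = 0.36321/5

r ≈ 0.0726 per week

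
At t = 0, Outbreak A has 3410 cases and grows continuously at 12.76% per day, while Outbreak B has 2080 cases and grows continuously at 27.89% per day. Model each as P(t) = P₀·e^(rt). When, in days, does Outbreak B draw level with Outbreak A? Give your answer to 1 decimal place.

t ≈ 3.3 days

3410·e^(0.1276t) = 2080·e^(0.2789t)
3410/2080 = e^((0.2789 − 0.1276)t) → ln(1.63942) = 0.1513·t
t = 0.49434 / 0.1513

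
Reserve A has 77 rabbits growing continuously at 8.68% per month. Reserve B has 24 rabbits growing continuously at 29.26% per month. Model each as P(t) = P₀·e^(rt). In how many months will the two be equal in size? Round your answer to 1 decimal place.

77·e^(0.0868t) = 24·e^(0.2926t)
77/24 = e^((0.2926 − 0.0868)t) → ln(3.20833) = 0.2058·t
t = 1.16575 / 0.2058

t ≈ 5.7 months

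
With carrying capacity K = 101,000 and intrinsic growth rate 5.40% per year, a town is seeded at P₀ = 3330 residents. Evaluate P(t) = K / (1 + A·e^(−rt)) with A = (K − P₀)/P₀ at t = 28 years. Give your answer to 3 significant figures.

A = (101000 − 3330)/3330 = 29.33033
P(28) = 101000 / (1 + 29.33033·e^(−0.054·28)) = 101000 / (1 + 29.33033·0.220469)
= 101000 / 7.46642 ≈ 13527.24

≈ 13,500 residents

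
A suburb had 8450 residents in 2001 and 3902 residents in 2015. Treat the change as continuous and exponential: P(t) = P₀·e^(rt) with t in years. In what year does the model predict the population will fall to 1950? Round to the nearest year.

year 2028

r = ln(3902/8450) / 14 = -0.77268/14 ≈ -0.055191 per year
t = ln(1950/8450) / r = -1.46634/-0.055191 ≈ 26.57 years after 2001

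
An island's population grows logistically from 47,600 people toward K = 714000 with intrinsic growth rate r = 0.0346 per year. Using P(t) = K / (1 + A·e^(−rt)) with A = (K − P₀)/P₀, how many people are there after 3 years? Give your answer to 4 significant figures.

≈ 52,420 people

A = (714000 − 47600)/47600 = 14
P(3) = 714000 / (1 + 14·e^(−0.0346·3)) = 714000 / (1 + 14·0.901406)
= 714000 / 13.61968 ≈ 52424.15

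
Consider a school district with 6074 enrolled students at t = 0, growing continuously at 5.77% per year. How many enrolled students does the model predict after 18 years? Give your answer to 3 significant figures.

P(18) = 6074 · e^(0.0577·18) = 6074 · e^(1.0386)
= 6074 · 2.82526 ≈ 17160.62

≈ 17,200 enrolled students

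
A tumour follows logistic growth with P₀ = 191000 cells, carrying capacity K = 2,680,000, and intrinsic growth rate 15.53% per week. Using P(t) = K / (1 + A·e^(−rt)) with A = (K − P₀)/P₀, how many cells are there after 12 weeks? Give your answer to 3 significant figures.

≈ 887,000 cells

A = (2680000 − 191000)/191000 = 13.03141
P(12) = 2680000 / (1 + 13.03141·e^(−0.1553·12)) = 2680000 / (1 + 13.03141·0.155113)
= 2680000 / 3.02134 ≈ 887022.32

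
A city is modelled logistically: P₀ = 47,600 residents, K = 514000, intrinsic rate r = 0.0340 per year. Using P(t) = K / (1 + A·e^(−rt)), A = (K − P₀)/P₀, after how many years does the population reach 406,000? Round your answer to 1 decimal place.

A = (514000 − 47600)/47600 = 9.79832
406000 = 514000/(1 + 9.79832·e^(−0.034t)) → 1 + 9.79832·e^(−0.034t) = 1.26601
e^(−0.034t) = 0.027149 → t = ln(36.83442)/0.034 = 3.60643/0.034

t ≈ 106.1 years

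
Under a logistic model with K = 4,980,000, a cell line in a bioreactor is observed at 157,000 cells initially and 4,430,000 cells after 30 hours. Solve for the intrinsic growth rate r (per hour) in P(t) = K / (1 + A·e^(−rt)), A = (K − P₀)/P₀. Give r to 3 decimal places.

A = (4980000 − 157000)/157000 = 30.71975
4430000 = 4980000/(1 + 30.71975·e^(−r·30)) → e^(−30r) = (1.12415 − 1)/30.71975 = 0.004041
r = −ln(0.004041)/30 = 5.51114/30

r ≈ 0.184 per hour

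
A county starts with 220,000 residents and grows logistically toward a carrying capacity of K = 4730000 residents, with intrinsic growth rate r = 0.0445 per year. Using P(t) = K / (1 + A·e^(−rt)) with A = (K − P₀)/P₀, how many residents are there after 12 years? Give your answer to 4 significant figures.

A = (4730000 − 220000)/220000 = 20.5
P(12) = 4730000 / (1 + 20.5·e^(−0.0445·12)) = 4730000 / (1 + 20.5·0.586255)
= 4730000 / 13.01823 ≈ 363336.57

≈ 363,300 residents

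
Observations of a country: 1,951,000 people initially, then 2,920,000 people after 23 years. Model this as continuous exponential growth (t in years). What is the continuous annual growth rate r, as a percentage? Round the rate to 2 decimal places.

2920000 = 1951000 · e^(r·23)
e^(23r) = 2920000/1951000 = 1.49667
r = ln(1.49667) / 23 = 0.40324 / 23

r ≈ 1.75% per year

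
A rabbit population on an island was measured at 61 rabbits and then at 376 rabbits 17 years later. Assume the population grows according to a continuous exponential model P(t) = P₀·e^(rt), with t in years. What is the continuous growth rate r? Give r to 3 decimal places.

376 = 61 · e^(r·17)
e^(17r) = 376/61 = 6.16393
r = ln(6.16393) / 17 = 1.81872 / 17

r ≈ 0.107 per year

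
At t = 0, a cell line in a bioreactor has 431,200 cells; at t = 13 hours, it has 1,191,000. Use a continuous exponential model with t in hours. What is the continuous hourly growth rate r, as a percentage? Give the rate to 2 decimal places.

1191000 = 431200 · e^(r·13)
e^(13r) = 1191000/431200 = 2.76206
r = ln(2.76206) / 13 = 1.01598 / 13

r ≈ 7.82% per hour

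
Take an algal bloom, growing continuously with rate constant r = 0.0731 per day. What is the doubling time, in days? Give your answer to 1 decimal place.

doubling time = ln(2) / |r| = 0.69315 / 0.0731

doubling time ≈ 9.5 days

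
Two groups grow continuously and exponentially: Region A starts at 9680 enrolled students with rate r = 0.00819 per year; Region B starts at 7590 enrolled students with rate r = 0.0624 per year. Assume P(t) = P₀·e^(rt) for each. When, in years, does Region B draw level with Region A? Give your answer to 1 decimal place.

t ≈ 4.5 years

9680·e^(0.00819t) = 7590·e^(0.0624t)
9680/7590 = e^((0.0624 − 0.00819)t) → ln(1.27536) = 0.05421·t
t = 0.24323 / 0.05421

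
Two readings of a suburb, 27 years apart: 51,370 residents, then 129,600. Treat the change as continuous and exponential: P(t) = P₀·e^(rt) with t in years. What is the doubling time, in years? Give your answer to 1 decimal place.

r = ln(129600/51370) / 27 = ln(2.52287) / 27 ≈ 0.034274 per year
doubling time = ln 2 / |r| = 0.69315 / 0.034274

doubling time ≈ 20.2 years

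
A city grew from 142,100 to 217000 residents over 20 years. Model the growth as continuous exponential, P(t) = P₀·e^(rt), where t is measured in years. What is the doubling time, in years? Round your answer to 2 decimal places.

doubling time ≈ 32.74 years

r = ln(217000/142100) / 20 = ln(1.52709) / 20 ≈ 0.021168 per year
doubling time = ln 2 / |r| = 0.69315 / 0.021168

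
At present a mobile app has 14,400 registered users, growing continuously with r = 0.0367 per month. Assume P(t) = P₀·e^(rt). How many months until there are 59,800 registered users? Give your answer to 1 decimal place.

t ≈ 38.8 months

59800 = 14400 · e^(0.0367·t)
t = ln(59800/14400) / 0.0367 = ln(4.15278) / 0.0367 = 1.42378 / 0.0367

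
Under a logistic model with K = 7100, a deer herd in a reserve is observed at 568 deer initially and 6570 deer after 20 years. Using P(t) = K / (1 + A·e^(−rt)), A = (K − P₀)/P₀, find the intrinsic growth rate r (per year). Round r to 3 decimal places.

A = (7100 − 568)/568 = 11.5
6570 = 7100/(1 + 11.5·e^(−r·20)) → e^(−20r) = (1.08067 − 1)/11.5 = 0.007015
r = −ln(0.007015)/20 = 4.95974/20

r ≈ 0.248 per year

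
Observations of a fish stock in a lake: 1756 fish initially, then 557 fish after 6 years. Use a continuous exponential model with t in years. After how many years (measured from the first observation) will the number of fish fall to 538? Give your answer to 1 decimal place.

t ≈ 6.2 years

r = ln(557/1756) / 6 ≈ -0.191371 per year
t = ln(538/1756) / r = -1.18294 / -0.191371 ≈ 6.181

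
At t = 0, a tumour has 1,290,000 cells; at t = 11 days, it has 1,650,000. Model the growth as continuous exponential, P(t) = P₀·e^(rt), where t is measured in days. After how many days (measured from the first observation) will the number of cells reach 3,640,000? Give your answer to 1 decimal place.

r = ln(1650000/1290000) / 11 ≈ 0.022376 per day
t = ln(3640000/1290000) / r = 1.03734 / 0.022376 ≈ 46.36

t ≈ 46.4 days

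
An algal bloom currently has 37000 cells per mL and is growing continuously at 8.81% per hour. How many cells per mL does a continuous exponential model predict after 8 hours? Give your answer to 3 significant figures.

P(8) = 37000 · e^(0.0881·8) = 37000 · e^(0.7048)
= 37000 · 2.02344 ≈ 74867.35

≈ 74,900 cells per mL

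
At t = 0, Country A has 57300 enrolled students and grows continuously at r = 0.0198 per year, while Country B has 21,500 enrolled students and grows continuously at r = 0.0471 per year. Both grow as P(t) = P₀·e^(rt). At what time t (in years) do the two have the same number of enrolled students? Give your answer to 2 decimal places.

57300·e^(0.0198t) = 21500·e^(0.0471t)
57300/21500 = e^((0.0471 − 0.0198)t) → ln(2.66512) = 0.0273·t
t = 0.98025 / 0.0273

t ≈ 35.91 years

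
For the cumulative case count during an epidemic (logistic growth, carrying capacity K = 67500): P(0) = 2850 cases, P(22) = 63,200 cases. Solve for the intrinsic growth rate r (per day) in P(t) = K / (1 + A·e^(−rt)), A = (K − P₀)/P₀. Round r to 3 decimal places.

r ≈ 0.264 per day

A = (67500 − 2850)/2850 = 22.68421
63200 = 67500/(1 + 22.68421·e^(−r·22)) → e^(−22r) = (1.06804 − 1)/22.68421 = 0.002999
r = −ln(0.002999)/22 = 5.80936/22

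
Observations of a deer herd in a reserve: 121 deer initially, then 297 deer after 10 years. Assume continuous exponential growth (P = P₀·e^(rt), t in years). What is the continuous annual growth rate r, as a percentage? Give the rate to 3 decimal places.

r ≈ 8.979% per year

297 = 121 · e^(r·10)
e^(10r) = 297/121 = 2.45455
r = ln(2.45455) / 10 = 0.89794 / 10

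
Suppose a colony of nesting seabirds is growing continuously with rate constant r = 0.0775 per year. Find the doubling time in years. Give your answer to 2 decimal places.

doubling time ≈ 8.94 years

doubling time = ln(2) / |r| = 0.69315 / 0.0775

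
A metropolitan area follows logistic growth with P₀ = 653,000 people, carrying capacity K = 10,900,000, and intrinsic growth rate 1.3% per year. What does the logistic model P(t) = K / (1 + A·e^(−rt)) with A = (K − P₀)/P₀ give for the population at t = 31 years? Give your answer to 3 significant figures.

A = (10900000 − 653000)/653000 = 15.69219
P(31) = 10900000 / (1 + 15.69219·e^(−0.013·31)) = 10900000 / (1 + 15.69219·0.668312)
= 10900000 / 11.48728 ≈ 948875.6

≈ 949,000 people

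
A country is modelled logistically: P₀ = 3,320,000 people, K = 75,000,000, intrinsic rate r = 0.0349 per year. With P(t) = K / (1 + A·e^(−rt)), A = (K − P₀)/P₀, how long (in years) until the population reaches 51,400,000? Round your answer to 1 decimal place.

t ≈ 110.3 years

A = (75000000 − 3320000)/3320000 = 21.59036
51400000 = 75000000/(1 + 21.59036·e^(−0.0349t)) → 1 + 21.59036·e^(−0.0349t) = 1.45914
e^(−0.0349t) = 0.021266 → t = ln(47.02308)/0.0349 = 3.85064/0.0349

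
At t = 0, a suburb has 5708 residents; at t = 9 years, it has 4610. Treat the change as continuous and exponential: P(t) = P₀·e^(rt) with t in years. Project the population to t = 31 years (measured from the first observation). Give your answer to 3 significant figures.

≈ 2,730 residents

r = ln(4610/5708) / 9 ≈ -0.023738 per year
P(31) = 5708 · e^(-0.023738·31) = 5708 · 0.47909 ≈ 2734.63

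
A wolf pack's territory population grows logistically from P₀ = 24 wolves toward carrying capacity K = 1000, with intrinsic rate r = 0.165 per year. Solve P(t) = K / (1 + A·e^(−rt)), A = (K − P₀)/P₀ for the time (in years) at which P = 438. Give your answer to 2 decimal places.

t ≈ 20.95 years

A = (1000 − 24)/24 = 40.66667
438 = 1000/(1 + 40.66667·e^(−0.165t)) → 1 + 40.66667·e^(−0.165t) = 2.28311
e^(−0.165t) = 0.031552 → t = ln(31.69395)/0.165 = 3.45613/0.165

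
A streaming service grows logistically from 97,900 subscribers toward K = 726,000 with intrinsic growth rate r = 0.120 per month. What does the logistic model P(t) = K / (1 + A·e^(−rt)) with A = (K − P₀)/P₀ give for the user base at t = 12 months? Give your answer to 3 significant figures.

A = (726000 − 97900)/97900 = 6.41573
P(12) = 726000 / (1 + 6.41573·e^(−0.12·12)) = 726000 / (1 + 6.41573·0.236928)
= 726000 / 2.52006 ≈ 288087.85

≈ 288,000 subscribers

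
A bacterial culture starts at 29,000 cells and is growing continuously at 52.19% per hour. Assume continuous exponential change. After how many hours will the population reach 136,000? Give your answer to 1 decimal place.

136000 = 29000 · e^(0.5219·t)
t = ln(136000/29000) / 0.5219 = ln(4.68966) / 0.5219 = 1.54536 / 0.5219

t ≈ 3.0 hours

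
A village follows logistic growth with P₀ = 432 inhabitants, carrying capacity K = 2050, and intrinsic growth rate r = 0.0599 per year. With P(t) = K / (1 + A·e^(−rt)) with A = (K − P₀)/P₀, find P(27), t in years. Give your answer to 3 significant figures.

A = (2050 − 432)/432 = 3.74537
P(27) = 2050 / (1 + 3.74537·e^(−0.0599·27)) = 2050 / (1 + 3.74537·0.198434)
= 2050 / 1.74321 ≈ 1175.99

≈ 1,180 inhabitants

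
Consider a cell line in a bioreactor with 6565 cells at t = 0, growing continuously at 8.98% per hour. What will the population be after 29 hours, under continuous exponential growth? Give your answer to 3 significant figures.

P(29) = 6565 · e^(0.0898·29) = 6565 · e^(2.6042)
= 6565 · 13.5204 ≈ 88761.46

≈ 88,800 cells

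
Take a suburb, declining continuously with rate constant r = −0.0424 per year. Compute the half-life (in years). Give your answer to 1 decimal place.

half-life ≈ 16.3 years

half-life = ln(2) / |r| = 0.69315 / 0.0424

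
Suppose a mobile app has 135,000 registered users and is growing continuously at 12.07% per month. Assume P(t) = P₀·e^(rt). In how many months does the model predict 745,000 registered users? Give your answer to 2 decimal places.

t ≈ 14.15 months

745000 = 135000 · e^(0.1207·t)
t = ln(745000/135000) / 0.1207 = ln(5.51852) / 0.1207 = 1.70811 / 0.1207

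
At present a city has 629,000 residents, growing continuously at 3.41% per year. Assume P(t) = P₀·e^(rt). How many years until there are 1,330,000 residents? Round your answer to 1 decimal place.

t ≈ 22.0 years

1330000 = 629000 · e^(0.0341·t)
t = ln(1330000/629000) / 0.0341 = ln(2.11447) / 0.0341 = 0.7488 / 0.0341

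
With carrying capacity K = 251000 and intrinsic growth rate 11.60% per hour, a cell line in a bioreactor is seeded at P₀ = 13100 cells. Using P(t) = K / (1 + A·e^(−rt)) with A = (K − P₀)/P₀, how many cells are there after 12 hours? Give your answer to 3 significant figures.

≈ 45,500 cells

A = (251000 − 13100)/13100 = 18.16031
P(12) = 251000 / (1 + 18.16031·e^(−0.116·12)) = 251000 / (1 + 18.16031·0.248578)
= 251000 / 5.51425 ≈ 45518.46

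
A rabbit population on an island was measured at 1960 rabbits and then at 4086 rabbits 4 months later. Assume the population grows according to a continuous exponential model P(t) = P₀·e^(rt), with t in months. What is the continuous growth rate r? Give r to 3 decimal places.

4086 = 1960 · e^(r·4)
e^(4r) = 4086/1960 = 2.08469
r = ln(2.08469) / 4 = 0.73462 / 4

r ≈ 0.184 per month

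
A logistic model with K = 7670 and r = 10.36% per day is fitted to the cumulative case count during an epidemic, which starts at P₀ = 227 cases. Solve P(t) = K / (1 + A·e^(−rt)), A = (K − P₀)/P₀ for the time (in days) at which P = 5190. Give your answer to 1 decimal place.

t ≈ 40.8 days

A = (7670 − 227)/227 = 32.78855
5190 = 7670/(1 + 32.78855·e^(−0.1036t)) → 1 + 32.78855·e^(−0.1036t) = 1.47784
e^(−0.1036t) = 0.014573 → t = ln(68.61797)/0.1036 = 4.22855/0.1036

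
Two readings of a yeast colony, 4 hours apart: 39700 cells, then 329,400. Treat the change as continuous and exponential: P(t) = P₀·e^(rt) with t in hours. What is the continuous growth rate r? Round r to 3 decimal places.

329400 = 39700 · e^(r·4)
e^(4r) = 329400/39700 = 8.29723
r = ln(8.29723) / 4 = 2.11592 / 4

r ≈ 0.529 per hour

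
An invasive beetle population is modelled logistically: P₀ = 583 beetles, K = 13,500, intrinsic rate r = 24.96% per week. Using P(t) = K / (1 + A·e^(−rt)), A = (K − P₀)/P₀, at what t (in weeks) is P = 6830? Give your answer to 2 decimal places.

A = (13500 − 583)/583 = 22.15609
6830 = 13500/(1 + 22.15609·e^(−0.2496t)) → 1 + 22.15609·e^(−0.2496t) = 1.97657
e^(−0.2496t) = 0.044077 → t = ln(22.68757)/0.2496 = 3.12182/0.2496

t ≈ 12.51 weeks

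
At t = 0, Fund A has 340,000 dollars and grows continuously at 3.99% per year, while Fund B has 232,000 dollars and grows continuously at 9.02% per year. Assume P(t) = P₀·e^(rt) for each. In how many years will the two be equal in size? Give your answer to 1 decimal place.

t ≈ 7.6 years

340000·e^(0.0399t) = 232000·e^(0.0902t)
340000/232000 = e^((0.0902 − 0.0399)t) → ln(1.46552) = 0.0503·t
t = 0.38221 / 0.0503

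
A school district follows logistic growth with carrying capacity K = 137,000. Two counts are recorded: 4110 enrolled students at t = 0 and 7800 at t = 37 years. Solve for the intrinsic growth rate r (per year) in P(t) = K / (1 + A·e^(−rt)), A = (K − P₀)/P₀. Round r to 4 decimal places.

A = (137000 − 4110)/4110 = 32.33333
7800 = 137000/(1 + 32.33333·e^(−r·37)) → e^(−37r) = (17.5641 − 1)/32.33333 = 0.512292
r = −ln(0.512292)/37 = 0.66886/37

r ≈ 0.0181 per year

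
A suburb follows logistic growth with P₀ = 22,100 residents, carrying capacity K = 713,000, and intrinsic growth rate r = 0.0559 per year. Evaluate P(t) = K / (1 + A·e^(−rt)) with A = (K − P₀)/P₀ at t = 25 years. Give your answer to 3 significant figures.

A = (713000 − 22100)/22100 = 31.26244
P(25) = 713000 / (1 + 31.26244·e^(−0.0559·25)) = 713000 / (1 + 31.26244·0.247214)
= 713000 / 8.72852 ≈ 81686.23

≈ 81,700 residents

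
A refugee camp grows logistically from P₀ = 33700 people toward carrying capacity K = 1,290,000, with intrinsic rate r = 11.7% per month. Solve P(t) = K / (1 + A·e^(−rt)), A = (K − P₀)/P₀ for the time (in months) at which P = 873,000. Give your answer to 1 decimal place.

t ≈ 37.2 months

A = (1290000 − 33700)/33700 = 37.27893
873000 = 1290000/(1 + 37.27893·e^(−0.117t)) → 1 + 37.27893·e^(−0.117t) = 1.47766
e^(−0.117t) = 0.012813 → t = ln(78.04438)/0.117 = 4.35728/0.117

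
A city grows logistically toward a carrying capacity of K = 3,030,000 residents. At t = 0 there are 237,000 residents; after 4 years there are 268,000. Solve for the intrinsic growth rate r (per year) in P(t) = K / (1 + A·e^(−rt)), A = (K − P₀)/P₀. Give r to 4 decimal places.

r ≈ 0.0335 per year

A = (3030000 − 237000)/237000 = 11.78481
268000 = 3030000/(1 + 11.78481·e^(−r·4)) → e^(−4r) = (11.30597 − 1)/11.78481 = 0.874513
r = −ln(0.874513)/4 = 0.13409/4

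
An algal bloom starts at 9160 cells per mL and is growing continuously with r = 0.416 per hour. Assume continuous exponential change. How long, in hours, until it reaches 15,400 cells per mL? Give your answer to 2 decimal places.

t ≈ 1.25 hours

15400 = 9160 · e^(0.416·t)
t = ln(15400/9160) / 0.416 = ln(1.68122) / 0.416 = 0.51952 / 0.416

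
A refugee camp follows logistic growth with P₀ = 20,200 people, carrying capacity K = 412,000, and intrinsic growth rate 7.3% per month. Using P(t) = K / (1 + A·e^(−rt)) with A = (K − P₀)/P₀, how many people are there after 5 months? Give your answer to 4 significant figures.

A = (412000 − 20200)/20200 = 19.39604
P(5) = 412000 / (1 + 19.39604·e^(−0.073·5)) = 412000 / (1 + 19.39604·0.694197)
= 412000 / 14.46467 ≈ 28483.2

≈ 28,480 people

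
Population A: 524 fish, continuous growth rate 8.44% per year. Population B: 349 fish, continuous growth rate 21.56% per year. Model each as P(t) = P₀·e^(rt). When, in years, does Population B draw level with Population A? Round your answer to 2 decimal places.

t ≈ 3.10 years

524·e^(0.0844t) = 349·e^(0.2156t)
524/349 = e^((0.2156 − 0.0844)t) → ln(1.50143) = 0.1312·t
t = 0.40642 / 0.1312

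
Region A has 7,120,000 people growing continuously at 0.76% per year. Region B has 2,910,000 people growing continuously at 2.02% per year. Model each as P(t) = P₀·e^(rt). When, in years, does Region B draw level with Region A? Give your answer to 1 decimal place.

t ≈ 71.0 years

7120000·e^(0.0076t) = 2910000·e^(0.0202t)
7120000/2910000 = e^((0.0202 − 0.0076)t) → ln(2.44674) = 0.0126·t
t = 0.89475 / 0.0126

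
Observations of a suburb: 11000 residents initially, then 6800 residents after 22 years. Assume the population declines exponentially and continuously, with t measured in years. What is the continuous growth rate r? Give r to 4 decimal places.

r ≈ -0.0219 per year

6800 = 11000 · e^(r·22)
e^(22r) = 6800/11000 = 0.61818
r = ln(0.61818) / 22 = -0.48097 / 22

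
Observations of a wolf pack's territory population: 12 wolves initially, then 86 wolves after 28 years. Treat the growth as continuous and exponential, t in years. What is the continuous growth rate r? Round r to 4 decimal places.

86 = 12 · e^(r·28)
e^(28r) = 86/12 = 7.16667
r = ln(7.16667) / 28 = 1.96944 / 28

r ≈ 0.0703 per year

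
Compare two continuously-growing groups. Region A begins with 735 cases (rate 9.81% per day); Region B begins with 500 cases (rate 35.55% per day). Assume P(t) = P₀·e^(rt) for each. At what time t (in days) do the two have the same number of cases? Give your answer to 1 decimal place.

735·e^(0.0981t) = 500·e^(0.3555t)
735/500 = e^((0.3555 − 0.0981)t) → ln(1.47) = 0.2574·t
t = 0.38526 / 0.2574

t ≈ 1.5 days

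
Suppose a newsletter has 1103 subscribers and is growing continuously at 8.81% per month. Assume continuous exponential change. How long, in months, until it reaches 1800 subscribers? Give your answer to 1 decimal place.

t ≈ 5.6 months

1800 = 1103 · e^(0.0881·t)
t = ln(1800/1103) / 0.0881 = ln(1.63191) / 0.0881 = 0.48975 / 0.0881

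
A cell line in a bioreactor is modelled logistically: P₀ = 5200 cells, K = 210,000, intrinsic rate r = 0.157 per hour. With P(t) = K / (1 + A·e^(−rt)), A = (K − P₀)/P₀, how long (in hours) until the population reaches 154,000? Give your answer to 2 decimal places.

t ≈ 29.84 hours

A = (210000 − 5200)/5200 = 39.38462
154000 = 210000/(1 + 39.38462·e^(−0.157t)) → 1 + 39.38462·e^(−0.157t) = 1.36364
e^(−0.157t) = 0.009233 → t = ln(108.30769)/0.157 = 4.68498/0.157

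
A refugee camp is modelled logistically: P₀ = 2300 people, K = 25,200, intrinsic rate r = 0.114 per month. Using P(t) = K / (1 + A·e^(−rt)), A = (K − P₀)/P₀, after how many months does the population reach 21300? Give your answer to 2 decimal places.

t ≈ 35.05 months

A = (25200 − 2300)/2300 = 9.95652
21300 = 25200/(1 + 9.95652·e^(−0.114t)) → 1 + 9.95652·e^(−0.114t) = 1.1831
e^(−0.114t) = 0.01839 → t = ln(54.37793)/0.114 = 3.99596/0.114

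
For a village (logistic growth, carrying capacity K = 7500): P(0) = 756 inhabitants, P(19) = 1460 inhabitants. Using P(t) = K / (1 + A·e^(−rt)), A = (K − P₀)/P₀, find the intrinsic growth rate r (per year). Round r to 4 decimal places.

A = (7500 − 756)/756 = 8.92063
1460 = 7500/(1 + 8.92063·e^(−r·19)) → e^(−19r) = (5.13699 − 1)/8.92063 = 0.463755
r = −ln(0.463755)/19 = 0.7684/19

r ≈ 0.0404 per year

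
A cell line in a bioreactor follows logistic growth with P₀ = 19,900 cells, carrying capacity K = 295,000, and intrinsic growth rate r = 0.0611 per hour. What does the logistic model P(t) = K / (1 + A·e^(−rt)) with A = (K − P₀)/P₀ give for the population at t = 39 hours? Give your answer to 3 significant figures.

A = (295000 − 19900)/19900 = 13.82412
P(39) = 295000 / (1 + 13.82412·e^(−0.0611·39)) = 295000 / (1 + 13.82412·0.092283)
= 295000 / 2.27573 ≈ 129629

≈ 130,000 cells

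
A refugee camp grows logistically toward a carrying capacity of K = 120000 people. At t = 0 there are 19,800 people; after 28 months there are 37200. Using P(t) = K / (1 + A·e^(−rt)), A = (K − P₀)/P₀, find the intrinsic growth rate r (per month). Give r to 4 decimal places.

r ≈ 0.0293 per month

A = (120000 − 19800)/19800 = 5.06061
37200 = 120000/(1 + 5.06061·e^(−r·28)) → e^(−28r) = (3.22581 − 1)/5.06061 = 0.43983
r = −ln(0.43983)/28 = 0.82137/28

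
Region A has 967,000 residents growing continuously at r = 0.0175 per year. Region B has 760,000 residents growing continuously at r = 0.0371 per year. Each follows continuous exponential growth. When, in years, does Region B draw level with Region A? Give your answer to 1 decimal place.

967000·e^(0.0175t) = 760000·e^(0.0371t)
967000/760000 = e^((0.0371 − 0.0175)t) → ln(1.27237) = 0.0196·t
t = 0.24088 / 0.0196

t ≈ 12.3 years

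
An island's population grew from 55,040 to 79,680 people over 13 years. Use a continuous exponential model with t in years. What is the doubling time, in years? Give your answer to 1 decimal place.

doubling time ≈ 24.4 years

r = ln(79680/55040) / 13 = ln(1.44767) / 13 ≈ 0.028458 per year
doubling time = ln 2 / |r| = 0.69315 / 0.028458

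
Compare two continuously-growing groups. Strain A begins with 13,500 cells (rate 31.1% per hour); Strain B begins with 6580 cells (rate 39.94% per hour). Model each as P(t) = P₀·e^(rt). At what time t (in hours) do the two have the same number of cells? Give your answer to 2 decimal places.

13500·e^(0.311t) = 6580·e^(0.3994t)
13500/6580 = e^((0.3994 − 0.311)t) → ln(2.05167) = 0.0884·t
t = 0.71865 / 0.0884

t ≈ 8.13 hours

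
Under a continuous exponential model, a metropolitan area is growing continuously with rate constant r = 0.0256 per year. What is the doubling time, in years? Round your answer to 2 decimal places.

doubling time = ln(2) / |r| = 0.69315 / 0.0256

doubling time ≈ 27.08 years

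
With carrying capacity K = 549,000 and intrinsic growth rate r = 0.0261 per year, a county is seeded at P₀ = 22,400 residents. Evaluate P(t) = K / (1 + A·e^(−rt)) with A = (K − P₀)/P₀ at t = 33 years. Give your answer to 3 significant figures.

A = (549000 − 22400)/22400 = 23.50893
P(33) = 549000 / (1 + 23.50893·e^(−0.0261·33)) = 549000 / (1 + 23.50893·0.422612)
= 549000 / 10.93516 ≈ 50205.01

≈ 50,200 residents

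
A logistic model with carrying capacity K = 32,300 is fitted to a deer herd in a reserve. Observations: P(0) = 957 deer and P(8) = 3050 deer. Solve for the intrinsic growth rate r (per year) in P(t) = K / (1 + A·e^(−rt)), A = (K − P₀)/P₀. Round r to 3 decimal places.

r ≈ 0.154 per year

A = (32300 − 957)/957 = 32.75131
3050 = 32300/(1 + 32.75131·e^(−r·8)) → e^(−8r) = (10.59016 − 1)/32.75131 = 0.292818
r = −ln(0.292818)/8 = 1.2282/8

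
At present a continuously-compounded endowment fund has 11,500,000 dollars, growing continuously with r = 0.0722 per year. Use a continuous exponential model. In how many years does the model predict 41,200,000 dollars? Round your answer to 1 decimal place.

t ≈ 17.7 years

41200000 = 11500000 · e^(0.0722·t)
t = ln(41200000/11500000) / 0.0722 = ln(3.58261) / 0.0722 = 1.27609 / 0.0722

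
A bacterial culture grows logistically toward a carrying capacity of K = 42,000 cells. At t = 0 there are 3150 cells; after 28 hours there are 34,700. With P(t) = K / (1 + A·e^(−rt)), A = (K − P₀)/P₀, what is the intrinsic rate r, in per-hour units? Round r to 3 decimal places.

r ≈ 0.145 per hour

A = (42000 − 3150)/3150 = 12.33333
34700 = 42000/(1 + 12.33333·e^(−r·28)) → e^(−28r) = (1.21037 − 1)/12.33333 = 0.017057
r = −ln(0.017057)/28 = 4.07117/28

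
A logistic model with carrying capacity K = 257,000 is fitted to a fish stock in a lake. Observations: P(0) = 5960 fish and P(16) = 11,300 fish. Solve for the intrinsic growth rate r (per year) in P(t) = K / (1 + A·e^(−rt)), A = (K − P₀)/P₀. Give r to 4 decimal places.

r ≈ 0.0413 per year

A = (257000 − 5960)/5960 = 42.12081
11300 = 257000/(1 + 42.12081·e^(−r·16)) → e^(−16r) = (22.74336 − 1)/42.12081 = 0.516214
r = −ln(0.516214)/16 = 0.66123/16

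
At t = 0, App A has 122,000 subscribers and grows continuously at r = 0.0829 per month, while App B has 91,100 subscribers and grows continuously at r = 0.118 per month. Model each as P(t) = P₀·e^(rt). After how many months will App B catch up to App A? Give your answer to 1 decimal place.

t ≈ 8.3 months

122000·e^(0.0829t) = 91100·e^(0.118t)
122000/91100 = e^((0.118 − 0.0829)t) → ln(1.33919) = 0.0351·t
t = 0.29206 / 0.0351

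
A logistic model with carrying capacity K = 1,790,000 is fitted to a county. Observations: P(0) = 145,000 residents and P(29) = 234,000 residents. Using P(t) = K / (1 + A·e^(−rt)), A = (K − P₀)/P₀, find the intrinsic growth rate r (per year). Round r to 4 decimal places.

r ≈ 0.0184 per year

A = (1790000 − 145000)/145000 = 11.34483
234000 = 1790000/(1 + 11.34483·e^(−r·29)) → e^(−29r) = (7.64957 − 1)/11.34483 = 0.586133
r = −ln(0.586133)/29 = 0.53421/29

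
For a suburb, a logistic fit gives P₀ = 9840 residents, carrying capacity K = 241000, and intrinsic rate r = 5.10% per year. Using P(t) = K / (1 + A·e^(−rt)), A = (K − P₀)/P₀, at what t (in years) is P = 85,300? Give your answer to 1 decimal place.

A = (241000 − 9840)/9840 = 23.49187
85300 = 241000/(1 + 23.49187·e^(−0.051t)) → 1 + 23.49187·e^(−0.051t) = 2.82532
e^(−0.051t) = 0.0777 → t = ln(12.86998)/0.051 = 2.5549/0.051

t ≈ 50.1 years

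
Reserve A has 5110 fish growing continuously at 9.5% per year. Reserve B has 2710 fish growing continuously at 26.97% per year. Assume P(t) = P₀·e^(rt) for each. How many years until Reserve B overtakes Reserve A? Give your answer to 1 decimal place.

t ≈ 3.6 years

5110·e^(0.095t) = 2710·e^(0.2697t)
5110/2710 = e^((0.2697 − 0.095)t) → ln(1.88561) = 0.1747·t
t = 0.63425 / 0.1747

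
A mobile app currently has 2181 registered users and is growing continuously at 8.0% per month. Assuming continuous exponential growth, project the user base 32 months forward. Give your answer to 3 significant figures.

≈ 28,200 registered users

P(32) = 2181 · e^(0.08·32) = 2181 · e^(2.56)
= 2181 · 12.93582 ≈ 28213.02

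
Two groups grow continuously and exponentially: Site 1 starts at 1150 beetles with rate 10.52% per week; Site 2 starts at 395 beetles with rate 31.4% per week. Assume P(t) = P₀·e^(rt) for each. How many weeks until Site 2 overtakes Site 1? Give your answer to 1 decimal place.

t ≈ 5.1 weeks

1150·e^(0.1052t) = 395·e^(0.314t)
1150/395 = e^((0.314 − 0.1052)t) → ln(2.91139) = 0.2088·t
t = 1.06863 / 0.2088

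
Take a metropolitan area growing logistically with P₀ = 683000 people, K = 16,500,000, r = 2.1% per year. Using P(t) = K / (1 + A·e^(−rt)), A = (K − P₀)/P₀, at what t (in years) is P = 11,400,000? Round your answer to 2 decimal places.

t ≈ 187.94 years

A = (16500000 − 683000)/683000 = 23.15813
11400000 = 16500000/(1 + 23.15813·e^(−0.021t)) → 1 + 23.15813·e^(−0.021t) = 1.44737
e^(−0.021t) = 0.019318 → t = ln(51.76522)/0.021 = 3.94672/0.021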